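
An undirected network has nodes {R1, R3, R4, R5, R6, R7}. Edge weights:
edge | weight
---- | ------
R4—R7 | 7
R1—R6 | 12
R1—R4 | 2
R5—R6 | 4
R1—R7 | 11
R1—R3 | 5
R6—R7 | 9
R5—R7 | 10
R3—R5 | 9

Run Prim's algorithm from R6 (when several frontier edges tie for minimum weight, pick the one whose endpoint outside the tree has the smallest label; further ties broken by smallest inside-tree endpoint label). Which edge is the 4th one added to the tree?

Prim's algorithm from R6:
Step 1: cheapest edge leaving the tree is R5—R6 (4); add R5.
Step 2: cheapest edge leaving the tree is R3—R5 (9); add R3.
Step 3: cheapest edge leaving the tree is R1—R3 (5); add R1.
Step 4: cheapest edge leaving the tree is R1—R4 (2); add R4.
Step 5: cheapest edge leaving the tree is R4—R7 (7); add R7.
The 4th edge added is R1—R4.

R1-R4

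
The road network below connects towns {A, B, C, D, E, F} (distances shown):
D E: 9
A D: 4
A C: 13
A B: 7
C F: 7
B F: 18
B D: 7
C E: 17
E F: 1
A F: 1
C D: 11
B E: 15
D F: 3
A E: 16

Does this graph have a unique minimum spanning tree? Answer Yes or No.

Kruskal: consider edges lightest-first.
A F (1): add. Components now {A,F} {B} {C} {D} {E}
E F (1): add. Components now {A,E,F} {B} {C} {D}
D F (3): add. Components now {A,D,E,F} {B} {C}
A D (4): skip — A and D already connected.
A B (7): add. Components now {A,B,D,E,F} {C}
B D (7): skip — B and D already connected.
C F (7): add. Components now {A,B,C,D,E,F}
Non-tree edge B D has weight 7, equal to the heaviest edge on its tree cycle — swapping gives another MST of the same weight. Not unique.

No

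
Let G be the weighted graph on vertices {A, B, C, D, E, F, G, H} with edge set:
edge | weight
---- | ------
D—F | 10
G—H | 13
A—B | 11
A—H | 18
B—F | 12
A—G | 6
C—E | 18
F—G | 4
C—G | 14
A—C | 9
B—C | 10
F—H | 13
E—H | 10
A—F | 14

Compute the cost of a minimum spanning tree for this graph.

62

Grow the tree from C using Prim:
Step 1: cheapest edge leaving the tree is A—C (9); add A.
Step 2: cheapest edge leaving the tree is A—G (6); add G.
Step 3: cheapest edge leaving the tree is F—G (4); add F.
Step 4: cheapest edge leaving the tree is B—C (10); add B.
Step 5: cheapest edge leaving the tree is D—F (10); add D.
Step 6: cheapest edge leaving the tree is F—H (13); add H.
Step 7: cheapest edge leaving the tree is E—H (10); add E.
MST edges: A—C, A—G, F—G, B—C, D—F, F—H, E—H; total weight 9+6+4+10+10+13+10 = 62.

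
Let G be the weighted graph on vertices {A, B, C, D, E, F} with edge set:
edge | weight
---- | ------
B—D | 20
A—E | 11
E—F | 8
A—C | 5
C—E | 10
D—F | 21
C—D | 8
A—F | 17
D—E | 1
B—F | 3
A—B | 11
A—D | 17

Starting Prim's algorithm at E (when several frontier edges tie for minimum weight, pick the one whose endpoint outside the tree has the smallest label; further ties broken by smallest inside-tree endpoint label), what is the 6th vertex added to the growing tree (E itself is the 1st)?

B

Prim's algorithm from E:
Step 1: cheapest edge leaving the tree is D—E (1); add D.
Step 2: cheapest edge leaving the tree is C—D (8); add C.
Step 3: cheapest edge leaving the tree is A—C (5); add A.
Step 4: cheapest edge leaving the tree is E—F (8); add F.
Step 5: cheapest edge leaving the tree is B—F (3); add B.
Vertex order: E, D, C, A, F, B. The 6th vertex is B.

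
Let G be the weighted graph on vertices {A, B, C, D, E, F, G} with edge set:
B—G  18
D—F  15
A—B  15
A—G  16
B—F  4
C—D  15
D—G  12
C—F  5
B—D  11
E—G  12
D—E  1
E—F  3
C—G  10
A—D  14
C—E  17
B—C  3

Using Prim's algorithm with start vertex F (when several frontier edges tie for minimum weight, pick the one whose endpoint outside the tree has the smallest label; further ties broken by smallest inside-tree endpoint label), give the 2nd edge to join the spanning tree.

D-E

Prim, starting at F.
Step 1: cheapest edge leaving the tree is E—F (3); add E.
Step 2: cheapest edge leaving the tree is D—E (1); add D.
Step 3: cheapest edge leaving the tree is B—F (4); add B.
Step 4: cheapest edge leaving the tree is B—C (3); add C.
Step 5: cheapest edge leaving the tree is C—G (10); add G.
Step 6: cheapest edge leaving the tree is A—D (14); add A.
The 2nd edge added is D—E.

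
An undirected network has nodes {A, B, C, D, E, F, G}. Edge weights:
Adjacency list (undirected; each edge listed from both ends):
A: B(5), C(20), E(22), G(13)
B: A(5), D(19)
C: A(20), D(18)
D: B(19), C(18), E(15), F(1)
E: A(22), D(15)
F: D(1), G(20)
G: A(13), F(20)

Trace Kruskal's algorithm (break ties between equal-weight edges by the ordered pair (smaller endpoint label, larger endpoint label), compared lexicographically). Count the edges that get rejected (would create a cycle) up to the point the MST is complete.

0

Sort edges by weight, then run Kruskal:
D-F (1): add — endpoints in different components.
A-B (5): add — endpoints in different components.
A-G (13): add — endpoints in different components.
D-E (15): add — endpoints in different components.
C-D (18): add — endpoints in different components.
B-D (19): add — endpoints in different components.
Edges rejected before the tree was complete: 0.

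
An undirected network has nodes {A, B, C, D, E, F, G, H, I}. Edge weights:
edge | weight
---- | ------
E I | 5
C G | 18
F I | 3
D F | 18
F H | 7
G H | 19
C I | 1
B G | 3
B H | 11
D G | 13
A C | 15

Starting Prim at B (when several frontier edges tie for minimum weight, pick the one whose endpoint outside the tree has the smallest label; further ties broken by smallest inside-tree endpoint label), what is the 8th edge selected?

A-C

Grow the tree from B using Prim:
Step 1: cheapest edge leaving the tree is B G (3); add G.
Step 2: cheapest edge leaving the tree is B H (11); add H.
Step 3: cheapest edge leaving the tree is F H (7); add F.
Step 4: cheapest edge leaving the tree is F I (3); add I.
Step 5: cheapest edge leaving the tree is C I (1); add C.
Step 6: cheapest edge leaving the tree is E I (5); add E.
Step 7: cheapest edge leaving the tree is D G (13); add D.
Step 8: cheapest edge leaving the tree is A C (15); add A.
The 8th edge added is A C.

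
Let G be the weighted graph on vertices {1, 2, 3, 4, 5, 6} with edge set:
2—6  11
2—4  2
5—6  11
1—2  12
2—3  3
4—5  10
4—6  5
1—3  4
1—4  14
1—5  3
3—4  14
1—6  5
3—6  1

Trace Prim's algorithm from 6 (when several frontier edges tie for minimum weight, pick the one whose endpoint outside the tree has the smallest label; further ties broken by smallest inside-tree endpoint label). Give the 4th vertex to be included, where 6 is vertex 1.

Grow the tree from 6 using Prim:
Step 1: cheapest edge leaving the tree is 3—6 (1); add 3.
Step 2: cheapest edge leaving the tree is 2—3 (3); add 2.
Step 3: cheapest edge leaving the tree is 2—4 (2); add 4.
Step 4: cheapest edge leaving the tree is 1—3 (4); add 1.
Step 5: cheapest edge leaving the tree is 1—5 (3); add 5.
Vertex order: 6, 3, 2, 4, 1, 5. The 4th vertex is 4.

4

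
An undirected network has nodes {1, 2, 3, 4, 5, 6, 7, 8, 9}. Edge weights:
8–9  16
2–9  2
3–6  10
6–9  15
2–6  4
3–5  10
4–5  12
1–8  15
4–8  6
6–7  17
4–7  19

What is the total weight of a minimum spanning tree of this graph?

Kruskal's algorithm — process edges by increasing weight (ties by edge label):
2–9 (2): add — endpoints in different components.
2–6 (4): add — endpoints in different components.
4–8 (6): add — endpoints in different components.
3–5 (10): add — endpoints in different components.
3–6 (10): add — endpoints in different components.
4–5 (12): add — endpoints in different components.
1–8 (15): add — endpoints in different components.
6–9 (15): skip — 6 and 9 already connected.
8–9 (16): skip — 8 and 9 already connected.
6–7 (17): add — endpoints in different components.
MST edges: 2–9, 2–6, 4–8, 3–5, 3–6, 4–5, 1–8, 6–7; total weight 2+4+6+10+10+12+15+17 = 76.

76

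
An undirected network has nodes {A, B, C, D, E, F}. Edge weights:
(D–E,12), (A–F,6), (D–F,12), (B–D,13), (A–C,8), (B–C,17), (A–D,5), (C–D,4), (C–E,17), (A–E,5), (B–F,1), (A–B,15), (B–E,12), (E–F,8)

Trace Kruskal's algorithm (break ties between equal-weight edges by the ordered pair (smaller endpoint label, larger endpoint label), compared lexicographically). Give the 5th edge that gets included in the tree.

A-F

Kruskal's algorithm — process edges by increasing weight (ties by edge label):
B–F (1): add — endpoints in different components.
C–D (4): add — endpoints in different components.
A–D (5): add — endpoints in different components.
A–E (5): add — endpoints in different components.
A–F (6): add — endpoints in different components.
The 5th edge added is A–F.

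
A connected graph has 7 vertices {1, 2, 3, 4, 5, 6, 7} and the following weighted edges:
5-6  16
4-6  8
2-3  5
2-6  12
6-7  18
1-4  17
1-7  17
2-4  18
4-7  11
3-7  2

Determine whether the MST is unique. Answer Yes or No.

No

Kruskal: consider edges lightest-first.
3-7 (2): add — endpoints in different components.
2-3 (5): add — endpoints in different components.
4-6 (8): add — endpoints in different components.
4-7 (11): add — endpoints in different components.
2-6 (12): skip — 2 and 6 already connected.
5-6 (16): add — endpoints in different components.
1-4 (17): add — endpoints in different components.
Non-tree edge 1-7 has weight 17, equal to the heaviest edge on its tree cycle — swapping gives another MST of the same weight. Not unique.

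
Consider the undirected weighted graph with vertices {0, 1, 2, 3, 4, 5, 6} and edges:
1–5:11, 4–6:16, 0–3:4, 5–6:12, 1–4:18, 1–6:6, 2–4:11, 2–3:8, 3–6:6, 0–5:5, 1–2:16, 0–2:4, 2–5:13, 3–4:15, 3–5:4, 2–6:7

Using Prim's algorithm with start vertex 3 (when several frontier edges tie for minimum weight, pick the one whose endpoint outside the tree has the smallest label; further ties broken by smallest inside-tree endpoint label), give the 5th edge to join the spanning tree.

1-6

Grow the tree from 3 using Prim:
Step 1: cheapest edge leaving the tree is 0–3 (4); add 0.
Step 2: cheapest edge leaving the tree is 0–2 (4); add 2.
Step 3: cheapest edge leaving the tree is 3–5 (4); add 5.
Step 4: cheapest edge leaving the tree is 3–6 (6); add 6.
Step 5: cheapest edge leaving the tree is 1–6 (6); add 1.
Step 6: cheapest edge leaving the tree is 2–4 (11); add 4.
The 5th edge added is 1–6.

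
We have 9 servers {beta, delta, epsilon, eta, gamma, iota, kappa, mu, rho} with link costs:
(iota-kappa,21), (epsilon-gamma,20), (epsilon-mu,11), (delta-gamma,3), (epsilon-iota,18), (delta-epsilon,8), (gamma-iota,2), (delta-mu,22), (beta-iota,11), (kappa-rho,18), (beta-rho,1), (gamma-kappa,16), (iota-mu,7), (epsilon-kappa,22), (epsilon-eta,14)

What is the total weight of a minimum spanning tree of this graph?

62

Kruskal's algorithm — process edges by increasing weight (ties by edge label):
beta-rho (1): add — endpoints in different components.
gamma-iota (2): add — endpoints in different components.
delta-gamma (3): add — endpoints in different components.
iota-mu (7): add — endpoints in different components.
delta-epsilon (8): add — endpoints in different components.
beta-iota (11): add — endpoints in different components.
epsilon-mu (11): skip — mu and epsilon already connected.
epsilon-eta (14): add — endpoints in different components.
gamma-kappa (16): add — endpoints in different components.
MST edges: beta-rho, gamma-iota, delta-gamma, iota-mu, delta-epsilon, beta-iota, epsilon-eta, gamma-kappa; total weight 1+2+3+7+8+11+14+16 = 62.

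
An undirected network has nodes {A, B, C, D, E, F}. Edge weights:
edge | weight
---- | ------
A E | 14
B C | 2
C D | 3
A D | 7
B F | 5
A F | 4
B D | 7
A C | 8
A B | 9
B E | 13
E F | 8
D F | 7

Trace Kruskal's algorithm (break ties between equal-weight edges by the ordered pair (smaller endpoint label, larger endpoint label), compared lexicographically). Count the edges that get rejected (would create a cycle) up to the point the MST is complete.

4

Kruskal: consider edges lightest-first.
B C (2): add. Components now {A} {B,C} {D} {E} {F}
C D (3): add. Components now {A} {B,C,D} {E} {F}
A F (4): add. Components now {A,F} {B,C,D} {E}
B F (5): add. Components now {A,B,C,D,F} {E}
A D (7): skip — A and D already connected.
B D (7): skip — B and D already connected.
D F (7): skip — D and F already connected.
A C (8): skip — A and C already connected.
E F (8): add. Components now {A,B,C,D,E,F}
Edges rejected before the tree was complete: 4.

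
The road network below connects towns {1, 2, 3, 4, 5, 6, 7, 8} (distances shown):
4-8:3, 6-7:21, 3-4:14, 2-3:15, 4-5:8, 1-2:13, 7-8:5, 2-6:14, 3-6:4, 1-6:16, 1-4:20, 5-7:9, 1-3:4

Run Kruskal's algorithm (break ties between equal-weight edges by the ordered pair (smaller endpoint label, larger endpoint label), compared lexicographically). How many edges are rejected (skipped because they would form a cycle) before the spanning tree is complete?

Kruskal's algorithm — process edges by increasing weight (ties by edge label):
4-8 (3): add — endpoints in different components.
1-3 (4): add — endpoints in different components.
3-6 (4): add — endpoints in different components.
7-8 (5): add — endpoints in different components.
4-5 (8): add — endpoints in different components.
5-7 (9): skip — 5 and 7 already connected.
1-2 (13): add — endpoints in different components.
2-6 (14): skip — 2 and 6 already connected.
3-4 (14): add — endpoints in different components.
Edges rejected before the tree was complete: 2.

2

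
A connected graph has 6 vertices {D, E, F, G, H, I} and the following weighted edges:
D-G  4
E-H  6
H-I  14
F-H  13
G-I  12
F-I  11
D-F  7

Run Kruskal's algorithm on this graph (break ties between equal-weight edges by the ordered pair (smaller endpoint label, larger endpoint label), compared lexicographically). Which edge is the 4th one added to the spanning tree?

Sort edges by weight, then run Kruskal:
D-G (4): add — endpoints in different components.
E-H (6): add — endpoints in different components.
D-F (7): add — endpoints in different components.
F-I (11): add — endpoints in different components.
G-I (12): skip — G and I already connected.
F-H (13): add — endpoints in different components.
The 4th edge added is F-I.

F-I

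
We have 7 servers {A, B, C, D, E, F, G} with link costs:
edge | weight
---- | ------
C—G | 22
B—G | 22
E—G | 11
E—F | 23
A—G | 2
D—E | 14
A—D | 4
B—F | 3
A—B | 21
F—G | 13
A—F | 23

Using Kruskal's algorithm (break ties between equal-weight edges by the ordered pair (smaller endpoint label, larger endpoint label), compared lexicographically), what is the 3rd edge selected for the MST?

Sort edges by weight, then run Kruskal:
A—G (2): add — endpoints in different components.
B—F (3): add — endpoints in different components.
A—D (4): add — endpoints in different components.
E—G (11): add — endpoints in different components.
F—G (13): add — endpoints in different components.
D—E (14): skip — D and E already connected.
A—B (21): skip — A and B already connected.
B—G (22): skip — B and G already connected.
C—G (22): add — endpoints in different components.
The 3rd edge added is A—D.

A-D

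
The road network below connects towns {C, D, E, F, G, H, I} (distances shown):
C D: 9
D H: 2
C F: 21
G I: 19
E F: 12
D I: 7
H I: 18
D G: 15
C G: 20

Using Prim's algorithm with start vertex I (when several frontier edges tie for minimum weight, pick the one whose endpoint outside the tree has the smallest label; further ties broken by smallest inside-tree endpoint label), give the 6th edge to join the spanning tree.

Prim, starting at I.
Step 1: frontier [D I 7, H I 18, G I 19] → take D I (7); add D.
Step 2: frontier [D H 2, C D 9, D G 15, H I 18, G I 19] → take D H (2); add H.
Step 3: frontier [C D 9, D G 15, G I 19] → take C D (9); add C.
Step 4: frontier [C G 20, C F 21, D G 15, G I 19] → take D G (15); add G.
Step 5: frontier [C F 21] → take C F (21); add F.
Step 6: frontier [E F 12] → take E F (12); add E.
The 6th edge added is E F.

E-F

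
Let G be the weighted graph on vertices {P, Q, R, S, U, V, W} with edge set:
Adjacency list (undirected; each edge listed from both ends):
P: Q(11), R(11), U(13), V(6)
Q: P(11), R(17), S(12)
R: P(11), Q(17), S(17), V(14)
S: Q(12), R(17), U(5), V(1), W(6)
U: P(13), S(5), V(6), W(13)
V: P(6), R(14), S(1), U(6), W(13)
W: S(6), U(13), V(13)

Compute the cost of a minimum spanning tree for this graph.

40

Sort edges by weight, then run Kruskal:
S—V (1): add. Components now {P} {W} {R} {U} {S,V} {Q}
S—U (5): add. Components now {P} {W} {R} {S,U,V} {Q}
P—V (6): add. Components now {P,S,U,V} {W} {R} {Q}
S—W (6): add. Components now {P,S,U,V,W} {R} {Q}
U—V (6): skip — U and V already connected.
P—Q (11): add. Components now {P,Q,S,U,V,W} {R}
P—R (11): add. Components now {P,Q,R,S,U,V,W}
MST edges: S—V, S—U, P—V, S—W, P—Q, P—R; total weight 1+5+6+6+11+11 = 40.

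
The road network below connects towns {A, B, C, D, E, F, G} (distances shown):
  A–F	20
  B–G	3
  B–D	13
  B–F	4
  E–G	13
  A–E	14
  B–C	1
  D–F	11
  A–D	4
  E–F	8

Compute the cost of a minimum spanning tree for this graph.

Sort edges by weight, then run Kruskal:
B–C (1): add — endpoints in different components.
B–G (3): add — endpoints in different components.
A–D (4): add — endpoints in different components.
B–F (4): add — endpoints in different components.
E–F (8): add — endpoints in different components.
D–F (11): add — endpoints in different components.
MST edges: B–C, B–G, A–D, B–F, E–F, D–F; total weight 1+3+4+4+8+11 = 31.

31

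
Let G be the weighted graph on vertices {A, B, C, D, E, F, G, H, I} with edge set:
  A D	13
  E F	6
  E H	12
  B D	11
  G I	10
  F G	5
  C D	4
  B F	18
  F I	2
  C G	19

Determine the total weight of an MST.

Prim, starting at C.
Step 1: frontier [C D 4, C G 19] → take C D (4); add D.
Step 2: frontier [C G 19, B D 11, A D 13] → take B D (11); add B.
Step 3: frontier [B F 18, C G 19, A D 13] → take A D (13); add A.
Step 4: frontier [B F 18, C G 19] → take B F (18); add F.
Step 5: frontier [C G 19, F I 2, F G 5, E F 6] → take F I (2); add I.
Step 6: frontier [C G 19, F G 5, E F 6, G I 10] → take F G (5); add G.
Step 7: frontier [E F 6] → take E F (6); add E.
Step 8: frontier [E H 12] → take E H (12); add H.
MST edges: C D, B D, A D, B F, F I, F G, E F, E H; total weight 4+11+13+18+2+5+6+12 = 71.

71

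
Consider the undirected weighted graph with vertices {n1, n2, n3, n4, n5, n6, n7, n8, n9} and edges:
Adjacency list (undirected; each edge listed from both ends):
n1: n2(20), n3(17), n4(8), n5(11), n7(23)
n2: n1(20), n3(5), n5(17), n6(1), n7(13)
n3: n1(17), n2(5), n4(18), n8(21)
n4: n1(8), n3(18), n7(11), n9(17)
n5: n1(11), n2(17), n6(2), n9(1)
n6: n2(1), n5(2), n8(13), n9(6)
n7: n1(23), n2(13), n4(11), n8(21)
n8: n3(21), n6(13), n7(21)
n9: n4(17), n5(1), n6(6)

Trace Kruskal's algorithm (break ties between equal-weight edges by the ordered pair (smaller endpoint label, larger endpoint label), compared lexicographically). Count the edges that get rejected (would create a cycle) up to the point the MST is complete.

Kruskal's algorithm — process edges by increasing weight (ties by edge label):
n2—n6 (1): add — endpoints in different components.
n5—n9 (1): add — endpoints in different components.
n5—n6 (2): add — endpoints in different components.
n2—n3 (5): add — endpoints in different components.
n6—n9 (6): skip — n9 and n6 already connected.
n1—n4 (8): add — endpoints in different components.
n1—n5 (11): add — endpoints in different components.
n4—n7 (11): add — endpoints in different components.
n2—n7 (13): skip — n7 and n2 already connected.
n6—n8 (13): add — endpoints in different components.
Edges rejected before the tree was complete: 2.

2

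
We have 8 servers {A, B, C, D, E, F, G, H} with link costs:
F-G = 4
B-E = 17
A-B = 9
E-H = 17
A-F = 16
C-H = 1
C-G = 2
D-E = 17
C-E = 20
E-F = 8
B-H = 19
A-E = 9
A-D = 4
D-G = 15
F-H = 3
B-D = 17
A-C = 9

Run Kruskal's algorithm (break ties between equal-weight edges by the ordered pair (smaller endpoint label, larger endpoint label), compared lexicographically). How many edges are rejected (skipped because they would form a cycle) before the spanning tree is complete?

1

Sort edges by weight, then run Kruskal:
C-H (1): add — endpoints in different components.
C-G (2): add — endpoints in different components.
F-H (3): add — endpoints in different components.
A-D (4): add — endpoints in different components.
F-G (4): skip — F and G already connected.
E-F (8): add — endpoints in different components.
A-B (9): add — endpoints in different components.
A-C (9): add — endpoints in different components.
Edges rejected before the tree was complete: 1.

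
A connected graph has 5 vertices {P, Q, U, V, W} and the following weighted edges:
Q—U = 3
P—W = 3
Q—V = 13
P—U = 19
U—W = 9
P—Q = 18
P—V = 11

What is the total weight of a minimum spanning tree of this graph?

Prim, starting at U.
Step 1: cheapest edge leaving the tree is Q—U (3); add Q.
Step 2: cheapest edge leaving the tree is U—W (9); add W.
Step 3: cheapest edge leaving the tree is P—W (3); add P.
Step 4: cheapest edge leaving the tree is P—V (11); add V.
MST edges: Q—U, U—W, P—W, P—V; total weight 3+9+3+11 = 26.

26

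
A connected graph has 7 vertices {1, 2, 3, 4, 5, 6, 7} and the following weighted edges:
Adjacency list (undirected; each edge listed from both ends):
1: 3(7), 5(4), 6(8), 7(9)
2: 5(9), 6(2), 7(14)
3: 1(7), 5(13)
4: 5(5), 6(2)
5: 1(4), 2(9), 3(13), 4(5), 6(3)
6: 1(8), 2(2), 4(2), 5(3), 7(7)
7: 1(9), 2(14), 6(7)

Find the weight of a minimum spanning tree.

Kruskal: consider edges lightest-first.
2—6 (2): add. Components now {1} {2,6} {3} {4} {5} {7}
4—6 (2): add. Components now {1} {2,4,6} {3} {5} {7}
5—6 (3): add. Components now {1} {2,4,5,6} {3} {7}
1—5 (4): add. Components now {1,2,4,5,6} {3} {7}
4—5 (5): skip — 4 and 5 already connected.
1—3 (7): add. Components now {1,2,3,4,5,6} {7}
6—7 (7): add. Components now {1,2,3,4,5,6,7}
MST edges: 2—6, 4—6, 5—6, 1—5, 1—3, 6—7; total weight 2+2+3+4+7+7 = 25.

25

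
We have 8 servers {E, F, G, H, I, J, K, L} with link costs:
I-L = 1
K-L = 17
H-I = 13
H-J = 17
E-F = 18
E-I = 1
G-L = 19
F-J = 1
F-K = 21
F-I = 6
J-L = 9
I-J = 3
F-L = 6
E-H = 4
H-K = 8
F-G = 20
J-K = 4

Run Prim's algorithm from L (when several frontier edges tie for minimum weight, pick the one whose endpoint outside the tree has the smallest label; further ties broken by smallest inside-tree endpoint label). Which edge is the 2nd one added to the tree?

E-I

Grow the tree from L using Prim:
Step 1: cheapest edge leaving the tree is I-L (1); add I.
Step 2: cheapest edge leaving the tree is E-I (1); add E.
Step 3: cheapest edge leaving the tree is I-J (3); add J.
Step 4: cheapest edge leaving the tree is F-J (1); add F.
Step 5: cheapest edge leaving the tree is E-H (4); add H.
Step 6: cheapest edge leaving the tree is J-K (4); add K.
Step 7: cheapest edge leaving the tree is G-L (19); add G.
The 2nd edge added is E-I.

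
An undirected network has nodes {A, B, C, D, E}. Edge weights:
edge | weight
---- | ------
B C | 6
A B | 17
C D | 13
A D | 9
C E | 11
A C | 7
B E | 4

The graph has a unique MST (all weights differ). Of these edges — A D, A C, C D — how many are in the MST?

2

Kruskal: consider edges lightest-first.
B E (4): add. Components now {A} {B,E} {C} {D}
B C (6): add. Components now {A} {B,C,E} {D}
A C (7): add. Components now {A,B,C,E} {D}
A D (9): add. Components now {A,B,C,D,E}
MST edge set: {B E, B C, A C, A D}.
Of the listed edges, {A D, A C} are in the MST → 2.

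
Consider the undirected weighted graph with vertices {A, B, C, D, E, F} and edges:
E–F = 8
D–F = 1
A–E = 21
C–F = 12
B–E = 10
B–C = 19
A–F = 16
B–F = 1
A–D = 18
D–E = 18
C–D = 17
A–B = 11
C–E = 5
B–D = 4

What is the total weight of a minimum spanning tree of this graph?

26

Kruskal's algorithm — process edges by increasing weight (ties by edge label):
B–F (1): add — endpoints in different components.
D–F (1): add — endpoints in different components.
B–D (4): skip — B and D already connected.
C–E (5): add — endpoints in different components.
E–F (8): add — endpoints in different components.
B–E (10): skip — B and E already connected.
A–B (11): add — endpoints in different components.
MST edges: B–F, D–F, C–E, E–F, A–B; total weight 1+1+5+8+11 = 26.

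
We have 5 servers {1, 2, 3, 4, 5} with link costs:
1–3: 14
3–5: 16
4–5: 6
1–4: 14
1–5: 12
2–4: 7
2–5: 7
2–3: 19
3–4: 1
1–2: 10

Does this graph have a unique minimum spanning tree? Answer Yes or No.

No

Kruskal's algorithm — process edges by increasing weight (ties by edge label):
3–4 (1): add — endpoints in different components.
4–5 (6): add — endpoints in different components.
2–4 (7): add — endpoints in different components.
2–5 (7): skip — 2 and 5 already connected.
1–2 (10): add — endpoints in different components.
Non-tree edge 2–5 has weight 7, equal to the heaviest edge on its tree cycle — swapping gives another MST of the same weight. Not unique.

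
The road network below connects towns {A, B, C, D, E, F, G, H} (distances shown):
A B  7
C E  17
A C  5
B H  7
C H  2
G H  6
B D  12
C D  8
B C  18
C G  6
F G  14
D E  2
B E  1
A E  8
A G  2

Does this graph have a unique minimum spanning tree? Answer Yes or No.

Sort edges by weight, then run Kruskal:
B E (1): add — endpoints in different components.
A G (2): add — endpoints in different components.
C H (2): add — endpoints in different components.
D E (2): add — endpoints in different components.
A C (5): add — endpoints in different components.
C G (6): skip — C and G already connected.
G H (6): skip — G and H already connected.
A B (7): add — endpoints in different components.
B H (7): skip — B and H already connected.
A E (8): skip — A and E already connected.
C D (8): skip — C and D already connected.
B D (12): skip — B and D already connected.
F G (14): add — endpoints in different components.
Non-tree edge B H has weight 7, equal to the heaviest edge on its tree cycle — swapping gives another MST of the same weight. Not unique.

No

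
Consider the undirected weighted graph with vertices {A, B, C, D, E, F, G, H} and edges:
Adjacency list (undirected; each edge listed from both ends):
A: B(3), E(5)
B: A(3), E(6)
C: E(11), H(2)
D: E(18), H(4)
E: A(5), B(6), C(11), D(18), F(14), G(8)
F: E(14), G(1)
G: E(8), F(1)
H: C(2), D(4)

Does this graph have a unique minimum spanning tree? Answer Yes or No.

Kruskal's algorithm — process edges by increasing weight (ties by edge label):
F–G (1): add — endpoints in different components.
C–H (2): add — endpoints in different components.
A–B (3): add — endpoints in different components.
D–H (4): add — endpoints in different components.
A–E (5): add — endpoints in different components.
B–E (6): skip — B and E already connected.
E–G (8): add — endpoints in different components.
C–E (11): add — endpoints in different components.
Every non-tree edge has weight strictly greater than the heaviest edge on the tree path between its endpoints, so the MST is unique.

Yes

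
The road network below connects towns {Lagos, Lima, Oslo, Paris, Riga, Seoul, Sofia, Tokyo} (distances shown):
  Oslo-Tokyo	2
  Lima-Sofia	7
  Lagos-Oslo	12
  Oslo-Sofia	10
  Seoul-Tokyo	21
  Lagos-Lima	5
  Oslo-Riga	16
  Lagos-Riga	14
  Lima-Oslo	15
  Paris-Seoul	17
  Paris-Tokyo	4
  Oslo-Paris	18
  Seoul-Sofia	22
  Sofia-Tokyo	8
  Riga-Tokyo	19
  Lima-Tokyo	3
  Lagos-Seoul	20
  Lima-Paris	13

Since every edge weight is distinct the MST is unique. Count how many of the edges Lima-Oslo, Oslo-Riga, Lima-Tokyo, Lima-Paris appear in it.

1

Kruskal's algorithm — process edges by increasing weight (ties by edge label):
Oslo-Tokyo (2): add — endpoints in different components.
Lima-Tokyo (3): add — endpoints in different components.
Paris-Tokyo (4): add — endpoints in different components.
Lagos-Lima (5): add — endpoints in different components.
Lima-Sofia (7): add — endpoints in different components.
Sofia-Tokyo (8): skip — Tokyo and Sofia already connected.
Oslo-Sofia (10): skip — Oslo and Sofia already connected.
Lagos-Oslo (12): skip — Lagos and Oslo already connected.
Lima-Paris (13): skip — Paris and Lima already connected.
Lagos-Riga (14): add — endpoints in different components.
Lima-Oslo (15): skip — Oslo and Lima already connected.
Oslo-Riga (16): skip — Riga and Oslo already connected.
Paris-Seoul (17): add — endpoints in different components.
MST edge set: {Oslo-Tokyo, Lima-Tokyo, Paris-Tokyo, Lagos-Lima, Lima-Sofia, Lagos-Riga, Paris-Seoul}.
Of the listed edges, {Lima-Tokyo} are in the MST → 1.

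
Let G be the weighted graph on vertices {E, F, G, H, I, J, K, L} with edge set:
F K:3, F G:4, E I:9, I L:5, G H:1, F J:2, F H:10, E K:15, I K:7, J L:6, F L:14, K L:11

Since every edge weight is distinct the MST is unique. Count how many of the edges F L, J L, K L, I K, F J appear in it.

Sort edges by weight, then run Kruskal:
G H (1): add — endpoints in different components.
F J (2): add — endpoints in different components.
F K (3): add — endpoints in different components.
F G (4): add — endpoints in different components.
I L (5): add — endpoints in different components.
J L (6): add — endpoints in different components.
I K (7): skip — I and K already connected.
E I (9): add — endpoints in different components.
MST edge set: {G H, F J, F K, F G, I L, J L, E I}.
Of the listed edges, {J L, F J} are in the MST → 2.

2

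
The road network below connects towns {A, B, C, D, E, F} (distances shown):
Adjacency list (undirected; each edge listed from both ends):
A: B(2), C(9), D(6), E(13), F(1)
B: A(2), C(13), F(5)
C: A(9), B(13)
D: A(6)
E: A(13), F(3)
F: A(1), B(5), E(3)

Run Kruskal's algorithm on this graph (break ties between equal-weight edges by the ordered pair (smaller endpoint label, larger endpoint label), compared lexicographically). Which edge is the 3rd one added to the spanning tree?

Sort edges by weight, then run Kruskal:
A—F (1): add. Components now {A,F} {B} {C} {D} {E}
A—B (2): add. Components now {A,B,F} {C} {D} {E}
E—F (3): add. Components now {A,B,E,F} {C} {D}
B—F (5): skip — B and F already connected.
A—D (6): add. Components now {A,B,D,E,F} {C}
A—C (9): add. Components now {A,B,C,D,E,F}
The 3rd edge added is E—F.

E-F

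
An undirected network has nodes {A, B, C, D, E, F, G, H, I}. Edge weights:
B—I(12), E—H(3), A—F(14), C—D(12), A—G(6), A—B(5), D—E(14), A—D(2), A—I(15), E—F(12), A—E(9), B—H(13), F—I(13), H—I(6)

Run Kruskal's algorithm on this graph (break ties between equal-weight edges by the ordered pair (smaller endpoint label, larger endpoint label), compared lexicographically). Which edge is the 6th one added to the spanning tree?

Kruskal's algorithm — process edges by increasing weight (ties by edge label):
A—D (2): add — endpoints in different components.
E—H (3): add — endpoints in different components.
A—B (5): add — endpoints in different components.
A—G (6): add — endpoints in different components.
H—I (6): add — endpoints in different components.
A—E (9): add — endpoints in different components.
B—I (12): skip — B and I already connected.
C—D (12): add — endpoints in different components.
E—F (12): add — endpoints in different components.
The 6th edge added is A—E.

A-E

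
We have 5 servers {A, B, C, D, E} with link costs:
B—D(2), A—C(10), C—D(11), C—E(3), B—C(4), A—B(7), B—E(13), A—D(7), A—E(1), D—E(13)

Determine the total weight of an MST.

Kruskal: consider edges lightest-first.
A—E (1): add — endpoints in different components.
B—D (2): add — endpoints in different components.
C—E (3): add — endpoints in different components.
B—C (4): add — endpoints in different components.
MST edges: A—E, B—D, C—E, B—C; total weight 1+2+3+4 = 10.

10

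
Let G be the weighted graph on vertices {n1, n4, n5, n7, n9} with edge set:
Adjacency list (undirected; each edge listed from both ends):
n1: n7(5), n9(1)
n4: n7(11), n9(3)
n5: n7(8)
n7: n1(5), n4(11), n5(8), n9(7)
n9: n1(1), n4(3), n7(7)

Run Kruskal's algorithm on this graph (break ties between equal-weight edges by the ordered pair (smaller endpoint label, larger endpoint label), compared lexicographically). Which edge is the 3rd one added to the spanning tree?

Sort edges by weight, then run Kruskal:
n1–n9 (1): add. Components now {n4} {n5} {n7} {n1,n9}
n4–n9 (3): add. Components now {n1,n4,n9} {n5} {n7}
n1–n7 (5): add. Components now {n1,n4,n7,n9} {n5}
n7–n9 (7): skip — n7 and n9 already connected.
n5–n7 (8): add. Components now {n1,n4,n5,n7,n9}
The 3rd edge added is n1–n7.

n1-n7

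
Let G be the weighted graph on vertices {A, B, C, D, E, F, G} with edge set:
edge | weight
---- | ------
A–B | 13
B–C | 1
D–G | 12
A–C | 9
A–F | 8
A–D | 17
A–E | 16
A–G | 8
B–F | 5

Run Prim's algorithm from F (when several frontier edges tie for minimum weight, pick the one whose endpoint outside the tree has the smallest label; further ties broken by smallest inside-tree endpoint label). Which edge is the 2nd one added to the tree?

B-C

Prim, starting at F.
Step 1: cheapest edge leaving the tree is B–F (5); add B.
Step 2: cheapest edge leaving the tree is B–C (1); add C.
Step 3: cheapest edge leaving the tree is A–F (8); add A.
Step 4: cheapest edge leaving the tree is A–G (8); add G.
Step 5: cheapest edge leaving the tree is D–G (12); add D.
Step 6: cheapest edge leaving the tree is A–E (16); add E.
The 2nd edge added is B–C.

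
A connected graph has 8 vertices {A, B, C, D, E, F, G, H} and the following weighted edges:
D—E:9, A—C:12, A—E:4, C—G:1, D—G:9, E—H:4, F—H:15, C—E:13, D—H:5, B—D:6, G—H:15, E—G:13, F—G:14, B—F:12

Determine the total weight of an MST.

Grow the tree from A using Prim:
Step 1: cheapest edge leaving the tree is A—E (4); add E.
Step 2: cheapest edge leaving the tree is E—H (4); add H.
Step 3: cheapest edge leaving the tree is D—H (5); add D.
Step 4: cheapest edge leaving the tree is B—D (6); add B.
Step 5: cheapest edge leaving the tree is D—G (9); add G.
Step 6: cheapest edge leaving the tree is C—G (1); add C.
Step 7: cheapest edge leaving the tree is B—F (12); add F.
MST edges: A—E, E—H, D—H, B—D, D—G, C—G, B—F; total weight 4+4+5+6+9+1+12 = 41.

41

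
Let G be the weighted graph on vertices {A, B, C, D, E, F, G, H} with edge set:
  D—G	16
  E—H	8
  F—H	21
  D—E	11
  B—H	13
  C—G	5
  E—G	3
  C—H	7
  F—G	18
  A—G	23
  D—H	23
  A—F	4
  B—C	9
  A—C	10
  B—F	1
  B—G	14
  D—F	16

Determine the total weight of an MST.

Prim's algorithm from D:
Step 1: cheapest edge leaving the tree is D—E (11); add E.
Step 2: cheapest edge leaving the tree is E—G (3); add G.
Step 3: cheapest edge leaving the tree is C—G (5); add C.
Step 4: cheapest edge leaving the tree is C—H (7); add H.
Step 5: cheapest edge leaving the tree is B—C (9); add B.
Step 6: cheapest edge leaving the tree is B—F (1); add F.
Step 7: cheapest edge leaving the tree is A—F (4); add A.
MST edges: D—E, E—G, C—G, C—H, B—C, B—F, A—F; total weight 11+3+5+7+9+1+4 = 40.

40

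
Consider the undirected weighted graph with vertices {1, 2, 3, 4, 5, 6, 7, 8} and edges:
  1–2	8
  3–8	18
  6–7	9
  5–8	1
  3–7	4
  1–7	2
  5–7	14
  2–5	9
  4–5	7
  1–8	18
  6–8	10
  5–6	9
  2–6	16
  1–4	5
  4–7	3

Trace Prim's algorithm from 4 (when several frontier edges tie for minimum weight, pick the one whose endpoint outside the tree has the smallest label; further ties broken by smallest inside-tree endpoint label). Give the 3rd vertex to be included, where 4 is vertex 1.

1

Prim, starting at 4.
Step 1: cheapest edge leaving the tree is 4–7 (3); add 7.
Step 2: cheapest edge leaving the tree is 1–7 (2); add 1.
Step 3: cheapest edge leaving the tree is 3–7 (4); add 3.
Step 4: cheapest edge leaving the tree is 4–5 (7); add 5.
Step 5: cheapest edge leaving the tree is 5–8 (1); add 8.
Step 6: cheapest edge leaving the tree is 1–2 (8); add 2.
Step 7: cheapest edge leaving the tree is 5–6 (9); add 6.
Vertex order: 4, 7, 1, 3, 5, 8, 2, 6. The 3rd vertex is 1.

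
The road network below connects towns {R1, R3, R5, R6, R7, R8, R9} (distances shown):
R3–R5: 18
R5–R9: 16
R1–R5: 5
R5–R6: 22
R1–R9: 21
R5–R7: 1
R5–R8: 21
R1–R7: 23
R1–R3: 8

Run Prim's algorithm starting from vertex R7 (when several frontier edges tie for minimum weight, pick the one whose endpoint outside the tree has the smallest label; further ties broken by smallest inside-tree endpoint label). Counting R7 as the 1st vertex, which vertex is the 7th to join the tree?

R6

Prim's algorithm from R7:
Step 1: frontier [R5–R7 1, R1–R7 23] → take R5–R7 (1); add R5.
Step 2: frontier [R1–R5 5, R5–R9 16, R3–R5 18, R5–R8 21, R5–R6 22, R1–R7 23] → take R1–R5 (5); add R1.
Step 3: frontier [R1–R3 8, R1–R9 21, R5–R9 16, R3–R5 18, R5–R8 21, R5–R6 22] → take R1–R3 (8); add R3.
Step 4: frontier [R1–R9 21, R5–R9 16, R5–R8 21, R5–R6 22] → take R5–R9 (16); add R9.
Step 5: frontier [R5–R8 21, R5–R6 22] → take R5–R8 (21); add R8.
Step 6: frontier [R5–R6 22] → take R5–R6 (22); add R6.
Vertex order: R7, R5, R1, R3, R9, R8, R6. The 7th vertex is R6.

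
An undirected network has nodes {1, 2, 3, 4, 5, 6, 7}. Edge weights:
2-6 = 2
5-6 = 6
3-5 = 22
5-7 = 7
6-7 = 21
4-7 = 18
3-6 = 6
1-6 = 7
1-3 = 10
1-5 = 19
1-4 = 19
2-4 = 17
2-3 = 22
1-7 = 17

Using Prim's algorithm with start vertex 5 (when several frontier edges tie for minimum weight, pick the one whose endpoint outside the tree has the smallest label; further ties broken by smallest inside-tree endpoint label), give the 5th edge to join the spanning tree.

Prim, starting at 5.
Step 1: cheapest edge leaving the tree is 5-6 (6); add 6.
Step 2: cheapest edge leaving the tree is 2-6 (2); add 2.
Step 3: cheapest edge leaving the tree is 3-6 (6); add 3.
Step 4: cheapest edge leaving the tree is 1-6 (7); add 1.
Step 5: cheapest edge leaving the tree is 5-7 (7); add 7.
Step 6: cheapest edge leaving the tree is 2-4 (17); add 4.
The 5th edge added is 5-7.

5-7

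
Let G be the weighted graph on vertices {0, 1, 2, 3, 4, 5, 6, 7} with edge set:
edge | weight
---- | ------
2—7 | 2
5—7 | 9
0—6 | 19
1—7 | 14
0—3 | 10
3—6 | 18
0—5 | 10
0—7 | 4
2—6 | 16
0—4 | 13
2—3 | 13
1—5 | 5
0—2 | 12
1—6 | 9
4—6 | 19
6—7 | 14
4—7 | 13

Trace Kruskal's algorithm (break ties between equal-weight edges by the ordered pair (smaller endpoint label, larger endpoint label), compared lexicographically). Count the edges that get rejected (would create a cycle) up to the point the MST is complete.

2

Sort edges by weight, then run Kruskal:
2—7 (2): add — endpoints in different components.
0—7 (4): add — endpoints in different components.
1—5 (5): add — endpoints in different components.
1—6 (9): add — endpoints in different components.
5—7 (9): add — endpoints in different components.
0—3 (10): add — endpoints in different components.
0—5 (10): skip — 0 and 5 already connected.
0—2 (12): skip — 0 and 2 already connected.
0—4 (13): add — endpoints in different components.
Edges rejected before the tree was complete: 2.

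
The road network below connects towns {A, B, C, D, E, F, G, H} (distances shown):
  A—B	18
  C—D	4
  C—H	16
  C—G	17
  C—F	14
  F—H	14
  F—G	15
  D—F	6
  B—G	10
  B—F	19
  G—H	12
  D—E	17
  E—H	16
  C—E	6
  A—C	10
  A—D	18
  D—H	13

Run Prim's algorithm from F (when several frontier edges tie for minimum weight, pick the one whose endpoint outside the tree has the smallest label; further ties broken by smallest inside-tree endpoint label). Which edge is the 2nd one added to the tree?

Prim's algorithm from F:
Step 1: cheapest edge leaving the tree is D—F (6); add D.
Step 2: cheapest edge leaving the tree is C—D (4); add C.
Step 3: cheapest edge leaving the tree is C—E (6); add E.
Step 4: cheapest edge leaving the tree is A—C (10); add A.
Step 5: cheapest edge leaving the tree is D—H (13); add H.
Step 6: cheapest edge leaving the tree is G—H (12); add G.
Step 7: cheapest edge leaving the tree is B—G (10); add B.
The 2nd edge added is C—D.

C-D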